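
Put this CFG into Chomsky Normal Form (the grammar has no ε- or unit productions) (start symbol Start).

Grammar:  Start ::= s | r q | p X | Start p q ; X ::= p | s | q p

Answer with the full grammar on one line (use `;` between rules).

Introduce a nonterminal for each terminal appearing in a rule of length ≥ 2: X1 → r, X2 → q, X3 → p.
Binarize each right-hand side of length ≥ 3 by chaining fresh nonterminals (Y1, Y2, …): affected rules were Start → Start X3 X2.

Start ::= s | X1 X2 | X3 X | Start Y1; X ::= p | s | X2 X3; X1 ::= r; X2 ::= q; X3 ::= p; Y1 ::= X3 X2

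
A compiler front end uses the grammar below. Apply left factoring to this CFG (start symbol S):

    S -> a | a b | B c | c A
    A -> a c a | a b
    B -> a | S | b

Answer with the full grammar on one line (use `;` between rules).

S -> B c | c A | a S'; A -> a A'; B -> a | S | b; S' -> ε | b; A' -> c a | b

S has alternatives sharing prefix 'a': factor to S → a S' with S' → ε | b.
A has alternatives sharing prefix 'a': factor to A → a A' with A' → c a | b.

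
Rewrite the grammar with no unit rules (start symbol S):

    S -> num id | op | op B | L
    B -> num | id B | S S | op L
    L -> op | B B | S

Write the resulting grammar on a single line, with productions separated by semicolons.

Unit pairs: L ⇒* {S}; S ⇒* {L}.
For every A with A ⇒* B via unit rules, add B's non-unit alternatives to A; then delete every rule of the form X → Y.

S -> op | B B | num id | op B; B -> num | id B | S S | op L; L -> op | B B | num id | op B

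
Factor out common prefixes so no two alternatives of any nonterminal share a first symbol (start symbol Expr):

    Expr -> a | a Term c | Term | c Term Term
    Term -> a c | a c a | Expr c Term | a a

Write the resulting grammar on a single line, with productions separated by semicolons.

Expr -> Term | c Term Term | a Expr1; Term -> Expr c Term | a Term1; Expr1 -> ε | Term c; Term1 -> a | c Term11; Term11 -> ε | a

Expr has alternatives sharing prefix 'a': factor to Expr → a Expr1 with Expr1 → ε | Term c.
Term has alternatives sharing prefix 'a': factor to Term → a Term1 with Term1 → c | c a | a.
Term1 has alternatives sharing prefix 'c': factor to Term1 → c Term11 with Term11 → ε | a.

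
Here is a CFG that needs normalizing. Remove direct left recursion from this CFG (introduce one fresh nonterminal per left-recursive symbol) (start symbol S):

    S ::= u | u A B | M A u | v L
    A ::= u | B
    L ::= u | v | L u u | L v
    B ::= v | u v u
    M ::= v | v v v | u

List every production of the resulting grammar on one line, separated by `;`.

S ::= u | u A B | M A u | v L; A ::= u | B; L ::= u L' | v L'; B ::= v | u v u; M ::= v | v v v | u; L' ::= u u L' | v L' | epsilon

L is directly left-recursive.
For L: α = {u u, v}, β = {u, v}. Rewrite as L → β L' and L' → α L' | ε.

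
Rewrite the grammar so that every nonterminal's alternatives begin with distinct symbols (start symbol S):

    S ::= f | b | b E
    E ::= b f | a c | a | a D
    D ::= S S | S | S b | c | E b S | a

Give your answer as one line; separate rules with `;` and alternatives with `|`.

S has alternatives sharing prefix 'b': factor to S → b S' with S' → ε | E.
E has alternatives sharing prefix 'a': factor to E → a E' with E' → c | ε | D.
D has alternatives sharing prefix 'S': factor to D → S D' with D' → S | ε | b.

S ::= f | b S'; E ::= b f | a E'; D ::= c | E b S | a | S D'; S' ::= ε | E; E' ::= c | ε | D; D' ::= S | ε | b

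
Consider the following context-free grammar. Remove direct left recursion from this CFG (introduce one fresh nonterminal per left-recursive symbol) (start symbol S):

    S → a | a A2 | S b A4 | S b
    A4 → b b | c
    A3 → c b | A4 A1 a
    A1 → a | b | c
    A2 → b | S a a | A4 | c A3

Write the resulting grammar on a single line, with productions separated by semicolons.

S is directly left-recursive.
For S: α = {b A4, b}, β = {a, a A2}. Rewrite as S → β S' and S' → α S' | ε.

S → a S' | a A2 S'; A4 → b b | c; A3 → c b | A4 A1 a; A1 → a | b | c; A2 → b | S a a | A4 | c A3; S' → b A4 S' | b S' | eps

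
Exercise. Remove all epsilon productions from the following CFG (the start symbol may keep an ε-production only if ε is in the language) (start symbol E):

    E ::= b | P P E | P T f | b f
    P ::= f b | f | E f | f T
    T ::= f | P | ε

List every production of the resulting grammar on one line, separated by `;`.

Nullable set = {T}.
ε ∉ L(G), so no ε-production is kept.
Add the nullable-subset variants: E → P T f gives P T f | P f.

E ::= b | P P E | P T f | P f | b f; P ::= f b | f | E f | f T; T ::= f | P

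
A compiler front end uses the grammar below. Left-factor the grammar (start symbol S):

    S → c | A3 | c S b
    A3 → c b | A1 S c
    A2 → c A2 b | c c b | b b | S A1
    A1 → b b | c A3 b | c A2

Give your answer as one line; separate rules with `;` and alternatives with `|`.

S has alternatives sharing prefix 'c': factor to S → c S' with S' → ε | S b.
A2 has alternatives sharing prefix 'c': factor to A2 → c A2' with A2' → A2 b | c b.
A1 has alternatives sharing prefix 'c': factor to A1 → c A1' with A1' → A3 b | A2.

S → A3 | c S'; A3 → c b | A1 S c; A2 → b b | S A1 | c A2'; A1 → b b | c A1'; S' → ε | S b; A2' → A2 b | c b; A1' → A3 b | A2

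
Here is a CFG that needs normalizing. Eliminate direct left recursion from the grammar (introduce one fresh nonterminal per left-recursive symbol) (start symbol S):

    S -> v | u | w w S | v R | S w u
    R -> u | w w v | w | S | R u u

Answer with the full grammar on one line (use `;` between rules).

Directly left-recursive nonterminals: S, R.
For S: α = {w u}, β = {v, u, w w S, v R}. Rewrite as S → β S' and S' → α S' | ε.
For R: α = {u u}, β = {u, w w v, w, S}. Rewrite as R → β R' and R' → α R' | ε.

S -> v S' | u S' | w w S S' | v R S'; R -> u R' | w w v R' | w R' | S R'; S' -> w u S' | ε; R' -> u u R' | ε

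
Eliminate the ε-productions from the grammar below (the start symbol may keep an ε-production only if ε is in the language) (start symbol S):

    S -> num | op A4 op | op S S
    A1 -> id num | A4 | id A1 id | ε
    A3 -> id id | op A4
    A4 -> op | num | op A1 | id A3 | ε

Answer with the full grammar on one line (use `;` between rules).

The nullable symbols are {A1, A4}.
ε ∉ L(G), so no ε-production is kept.
Add the nullable-subset variants: S → op A4 op gives op A4 op | op op. A1 → id A1 id gives id A1 id | id id. A3 → op A4 gives op A4 | op.

S -> num | op A4 op | op op | op S S; A1 -> id num | A4 | id A1 id | id id; A3 -> id id | op A4 | op; A4 -> op | num | op A1 | id A3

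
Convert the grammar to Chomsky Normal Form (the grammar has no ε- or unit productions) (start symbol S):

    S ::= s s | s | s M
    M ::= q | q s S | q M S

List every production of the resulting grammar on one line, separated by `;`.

Introduce a nonterminal for each terminal appearing in a rule of length ≥ 2: X1 → s, X2 → q.
Binarize each right-hand side of length ≥ 3 by chaining fresh nonterminals (Y1, Y2, …): affected rules were M → X2 X1 S; M → X2 M S.

S ::= X1 X1 | s | X1 M; M ::= q | X2 Y1 | X2 Y2; X1 ::= s; X2 ::= q; Y1 ::= X1 S; Y2 ::= M S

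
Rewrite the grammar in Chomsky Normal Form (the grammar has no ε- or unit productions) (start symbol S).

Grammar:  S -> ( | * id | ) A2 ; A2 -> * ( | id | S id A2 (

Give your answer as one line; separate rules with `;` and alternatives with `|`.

S -> ( | X1 X2 | X3 A2; A2 -> X1 X4 | id | S Y1; X1 -> *; X2 -> id; X3 -> ); X4 -> (; Y1 -> X2 Y2; Y2 -> A2 X4

Introduce a nonterminal for each terminal appearing in a rule of length ≥ 2: X1 → *, X2 → id, X3 → ), X4 → (.
Binarize each right-hand side of length ≥ 3 by chaining fresh nonterminals (Y1, Y2, …): affected rules were A2 → S X2 A2 X4.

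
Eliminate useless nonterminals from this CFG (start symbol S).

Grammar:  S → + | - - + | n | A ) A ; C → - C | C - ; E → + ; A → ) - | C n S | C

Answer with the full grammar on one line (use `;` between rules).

S → + | - - + | n | A ) A; A → ) -

Generating nonterminals: {A, E, S}.
Reachable from S after that: {A, S}.
Removed useless symbols: {C, E} and every production mentioning them.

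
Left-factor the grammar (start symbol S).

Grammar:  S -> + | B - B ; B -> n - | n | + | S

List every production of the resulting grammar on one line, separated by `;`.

S -> + | B - B; B -> + | S | n B'; B' -> - | ε

B has alternatives sharing prefix 'n': factor to B → n B' with B' → - | ε.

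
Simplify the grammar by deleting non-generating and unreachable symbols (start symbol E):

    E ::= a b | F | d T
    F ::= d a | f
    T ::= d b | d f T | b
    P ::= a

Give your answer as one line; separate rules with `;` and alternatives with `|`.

E ::= a b | F | d T; F ::= d a | f; T ::= d b | d f T | b

Generating nonterminals: {E, F, P, T}.
Reachable from E after that: {E, F, T}.
Removed useless symbols: {P} and every production mentioning them.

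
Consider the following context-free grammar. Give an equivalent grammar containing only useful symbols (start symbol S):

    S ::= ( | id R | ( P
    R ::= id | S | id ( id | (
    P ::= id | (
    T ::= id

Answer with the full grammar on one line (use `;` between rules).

S ::= ( | id R | ( P; R ::= id | S | id ( id | (; P ::= id | (

Generating nonterminals: {P, R, S, T}.
Reachable from S after that: {P, R, S}.
Removed useless symbols: {T} and every production mentioning them.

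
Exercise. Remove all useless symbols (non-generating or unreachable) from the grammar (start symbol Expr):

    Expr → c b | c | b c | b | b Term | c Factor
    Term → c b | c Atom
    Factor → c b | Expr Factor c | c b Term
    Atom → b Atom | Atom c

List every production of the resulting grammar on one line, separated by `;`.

Generating nonterminals: {Expr, Factor, Term}.
Reachable from Expr after that: {Expr, Factor, Term}.
Removed useless symbols: {Atom} and every production mentioning them.

Expr → c b | c | b c | b | b Term | c Factor; Term → c b; Factor → c b | Expr Factor c | c b Term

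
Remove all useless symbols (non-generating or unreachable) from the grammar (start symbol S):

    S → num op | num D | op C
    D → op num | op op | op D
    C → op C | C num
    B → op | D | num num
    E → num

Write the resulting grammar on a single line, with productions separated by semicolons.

Generating nonterminals: {B, D, E, S}.
Reachable from S after that: {D, S}.
Removed useless symbols: {B, C, E} and every production mentioning them.

S → num op | num D; D → op num | op op | op D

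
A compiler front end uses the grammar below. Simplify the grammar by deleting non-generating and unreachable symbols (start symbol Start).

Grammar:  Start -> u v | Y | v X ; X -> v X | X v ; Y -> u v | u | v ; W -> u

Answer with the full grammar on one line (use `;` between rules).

Generating nonterminals: {Start, W, Y}.
Reachable from Start after that: {Start, Y}.
Removed useless symbols: {W, X} and every production mentioning them.

Start -> u v | Y; Y -> u v | u | v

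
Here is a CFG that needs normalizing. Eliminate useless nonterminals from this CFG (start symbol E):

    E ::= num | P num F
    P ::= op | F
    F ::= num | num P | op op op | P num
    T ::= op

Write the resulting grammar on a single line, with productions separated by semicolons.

E ::= num | P num F; P ::= op | F; F ::= num | num P | op op op | P num

Generating nonterminals: {E, F, P, T}.
Reachable from E after that: {E, F, P}.
Removed useless symbols: {T} and every production mentioning them.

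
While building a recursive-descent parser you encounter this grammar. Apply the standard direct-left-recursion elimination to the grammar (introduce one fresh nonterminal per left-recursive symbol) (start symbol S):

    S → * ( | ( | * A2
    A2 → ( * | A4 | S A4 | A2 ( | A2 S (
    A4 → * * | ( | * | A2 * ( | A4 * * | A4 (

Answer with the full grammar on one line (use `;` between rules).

A2, A4 are directly left-recursive.
For A2: α = {(, S (}, β = {( *, A4, S A4}. Rewrite as A2 → β A2' and A2' → α A2' | ε.
For A4: α = {* *, (}, β = {* *, (, *, A2 * (}. Rewrite as A4 → β A4' and A4' → α A4' | ε.

S → * ( | ( | * A2; A2 → ( * A2' | A4 A2' | S A4 A2'; A4 → * * A4' | ( A4' | * A4' | A2 * ( A4'; A2' → ( A2' | S ( A2' | ε; A4' → * * A4' | ( A4' | ε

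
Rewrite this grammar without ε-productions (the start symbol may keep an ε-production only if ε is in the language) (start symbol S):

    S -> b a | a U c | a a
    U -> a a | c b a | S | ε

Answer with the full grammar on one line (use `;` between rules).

Nullable set = {U}.
ε ∉ L(G), so no ε-production is kept.
Add the nullable-subset variants: S → a U c gives a U c | a c.

S -> b a | a U c | a c | a a; U -> a a | c b a | S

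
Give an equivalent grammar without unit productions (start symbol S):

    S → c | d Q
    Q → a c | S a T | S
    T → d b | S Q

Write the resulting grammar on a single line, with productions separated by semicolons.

S → c | d Q; Q → c | d Q | a c | S a T; T → d b | S Q

Unit pairs: Q ⇒* {S}.
For each unit pair (A, B), copy every non-unit production of B to A, then drop all unit productions.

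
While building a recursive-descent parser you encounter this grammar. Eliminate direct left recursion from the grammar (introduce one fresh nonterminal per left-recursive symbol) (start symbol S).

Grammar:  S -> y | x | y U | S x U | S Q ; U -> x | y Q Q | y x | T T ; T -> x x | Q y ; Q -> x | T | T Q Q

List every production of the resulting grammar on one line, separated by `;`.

Directly left-recursive nonterminal: S.
For S: α = {x U, Q}, β = {y, x, y U}. Rewrite as S → β S' and S' → α S' | ε.

S -> y S' | x S' | y U S'; U -> x | y Q Q | y x | T T; T -> x x | Q y; Q -> x | T | T Q Q; S' -> x U S' | Q S' | ε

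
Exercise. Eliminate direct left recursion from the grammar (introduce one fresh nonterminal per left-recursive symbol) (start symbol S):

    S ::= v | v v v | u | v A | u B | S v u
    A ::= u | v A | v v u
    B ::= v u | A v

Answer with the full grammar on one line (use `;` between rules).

Directly left-recursive nonterminal: S.
For S: α = {v u}, β = {v, v v v, u, v A, u B}. Rewrite as S → β S' and S' → α S' | ε.

S ::= v S' | v v v S' | u S' | v A S' | u B S'; A ::= u | v A | v v u; B ::= v u | A v; S' ::= v u S' | ε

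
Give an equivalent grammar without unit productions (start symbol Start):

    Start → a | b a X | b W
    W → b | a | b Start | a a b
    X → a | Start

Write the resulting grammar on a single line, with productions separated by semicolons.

Unit pairs: X ⇒* {Start}.
For each unit pair (A, B), copy every non-unit production of B to A, then drop all unit productions.

Start → a | b a X | b W; W → b | a | b Start | a a b; X → a | b a X | b W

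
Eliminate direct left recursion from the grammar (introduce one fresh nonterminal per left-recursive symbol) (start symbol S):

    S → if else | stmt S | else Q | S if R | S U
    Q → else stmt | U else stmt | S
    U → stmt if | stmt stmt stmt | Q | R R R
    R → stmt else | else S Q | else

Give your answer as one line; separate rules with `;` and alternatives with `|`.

Left recursion appears on S.
For S: α = {if R, U}, β = {if else, stmt S, else Q}. Rewrite as S → β S' and S' → α S' | ε.

S → if else S' | stmt S S' | else Q S'; Q → else stmt | U else stmt | S; U → stmt if | stmt stmt stmt | Q | R R R; R → stmt else | else S Q | else; S' → if R S' | U S' | ε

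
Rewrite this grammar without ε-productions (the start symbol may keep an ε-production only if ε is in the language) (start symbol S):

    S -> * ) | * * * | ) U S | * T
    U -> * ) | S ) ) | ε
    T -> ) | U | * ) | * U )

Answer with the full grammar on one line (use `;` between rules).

The nullable symbols are {T, U}.
ε ∉ L(G), so no ε-production is kept.
For each production, add variants omitting each subset of nullable occurrences: S → ) U S gives ) U S | ) S. S → * T gives * T | *.

S -> * ) | * * * | ) U S | ) S | * T | *; U -> * ) | S ) ); T -> ) | U | * ) | * U )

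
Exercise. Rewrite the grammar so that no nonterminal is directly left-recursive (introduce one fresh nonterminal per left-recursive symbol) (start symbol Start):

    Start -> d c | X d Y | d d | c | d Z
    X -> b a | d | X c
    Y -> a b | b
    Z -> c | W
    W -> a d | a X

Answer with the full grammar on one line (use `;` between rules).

Start -> d c | X d Y | d d | c | d Z; X -> b a X1 | d X1; Y -> a b | b; Z -> c | W; W -> a d | a X; X1 -> c X1 | ε

X is directly left-recursive.
For X: α = {c}, β = {b a, d}. Rewrite as X → β X1 and X1 → α X1 | ε.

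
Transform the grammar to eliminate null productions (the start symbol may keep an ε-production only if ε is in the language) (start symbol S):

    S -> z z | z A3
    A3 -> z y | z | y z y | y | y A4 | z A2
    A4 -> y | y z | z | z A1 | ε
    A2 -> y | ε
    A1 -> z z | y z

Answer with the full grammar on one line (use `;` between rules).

S -> z z | z A3; A3 -> z y | z | y z y | y | y A4 | z A2; A4 -> y | y z | z | z A1; A2 -> y; A1 -> z z | y z

Nullable set = {A2, A4}.
ε ∉ L(G), so no ε-production is kept.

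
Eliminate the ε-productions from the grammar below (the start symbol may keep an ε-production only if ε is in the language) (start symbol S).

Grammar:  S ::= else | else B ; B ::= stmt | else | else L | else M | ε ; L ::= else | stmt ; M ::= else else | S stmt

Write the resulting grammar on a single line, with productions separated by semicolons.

The nullable symbols are {B}.
ε ∉ L(G), so no ε-production is kept.

S ::= else | else B; B ::= stmt | else | else L | else M; L ::= else | stmt; M ::= else else | S stmt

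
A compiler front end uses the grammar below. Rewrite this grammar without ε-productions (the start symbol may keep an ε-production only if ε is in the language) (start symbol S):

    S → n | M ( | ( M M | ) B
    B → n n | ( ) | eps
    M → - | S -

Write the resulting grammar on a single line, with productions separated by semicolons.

Nullable set = {B}.
ε ∉ L(G), so no ε-production is kept.
Expand every rule over subsets of its nullable positions: S → ) B gives ) B | ).

S → n | M ( | ( M M | ) B | ); B → n n | ( ); M → - | S -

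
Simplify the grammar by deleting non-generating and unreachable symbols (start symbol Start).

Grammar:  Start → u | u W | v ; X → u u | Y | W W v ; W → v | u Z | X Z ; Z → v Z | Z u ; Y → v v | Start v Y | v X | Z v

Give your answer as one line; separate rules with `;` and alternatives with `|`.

Generating nonterminals: {Start, W, X, Y}.
Reachable from Start after that: {Start, W}.
Removed useless symbols: {X, Y, Z} and every production mentioning them.

Start → u | u W | v; W → v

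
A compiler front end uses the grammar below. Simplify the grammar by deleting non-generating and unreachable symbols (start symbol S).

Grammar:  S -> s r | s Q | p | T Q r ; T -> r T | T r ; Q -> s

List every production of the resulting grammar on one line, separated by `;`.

Generating nonterminals: {Q, S}.
Reachable from S after that: {Q, S}.
Removed useless symbols: {T} and every production mentioning them.

S -> s r | s Q | p; Q -> s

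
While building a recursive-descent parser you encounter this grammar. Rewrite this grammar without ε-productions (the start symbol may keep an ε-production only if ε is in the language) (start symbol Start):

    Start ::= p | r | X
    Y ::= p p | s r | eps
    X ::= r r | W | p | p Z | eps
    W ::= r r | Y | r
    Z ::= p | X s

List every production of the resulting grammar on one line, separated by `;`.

Start ::= p | r | X | ε; Y ::= p p | s r; X ::= r r | W | p | p Z; W ::= r r | Y | r; Z ::= p | X s | s

Nullable nonterminals: {Start, W, X, Y}.
ε ∈ L(G) since Start is nullable, so keep Start → ε.
Expand every rule over subsets of its nullable positions: Z → X s gives X s | s.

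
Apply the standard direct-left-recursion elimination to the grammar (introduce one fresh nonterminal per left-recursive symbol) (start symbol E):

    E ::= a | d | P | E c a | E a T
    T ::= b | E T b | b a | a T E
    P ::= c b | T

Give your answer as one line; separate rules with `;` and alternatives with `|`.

Left recursion appears on E.
For E: α = {c a, a T}, β = {a, d, P}. Rewrite as E → β E' and E' → α E' | ε.

E ::= a E' | d E' | P E'; T ::= b | E T b | b a | a T E; P ::= c b | T; E' ::= c a E' | a T E' | ε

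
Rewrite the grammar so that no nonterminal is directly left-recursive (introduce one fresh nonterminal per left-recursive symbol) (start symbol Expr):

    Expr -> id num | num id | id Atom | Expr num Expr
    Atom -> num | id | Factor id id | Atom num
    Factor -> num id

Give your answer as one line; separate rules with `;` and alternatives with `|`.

Directly left-recursive nonterminals: Expr, Atom.
For Expr: α = {num Expr}, β = {id num, num id, id Atom}. Rewrite as Expr → β Expr1 and Expr1 → α Expr1 | ε.
For Atom: α = {num}, β = {num, id, Factor id id}. Rewrite as Atom → β Atom1 and Atom1 → α Atom1 | ε.

Expr -> id num Expr1 | num id Expr1 | id Atom Expr1; Atom -> num Atom1 | id Atom1 | Factor id id Atom1; Factor -> num id; Expr1 -> num Expr Expr1 | ε; Atom1 -> num Atom1 | ε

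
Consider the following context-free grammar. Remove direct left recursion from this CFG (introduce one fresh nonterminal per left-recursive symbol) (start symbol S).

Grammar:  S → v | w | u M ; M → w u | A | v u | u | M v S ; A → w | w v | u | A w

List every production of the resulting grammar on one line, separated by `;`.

S → v | w | u M; M → w u M' | A M' | v u M' | u M'; A → w A' | w v A' | u A'; M' → v S M' | ε; A' → w A' | ε

M, A are directly left-recursive.
For M: α = {v S}, β = {w u, A, v u, u}. Rewrite as M → β M' and M' → α M' | ε.
For A: α = {w}, β = {w, w v, u}. Rewrite as A → β A' and A' → α A' | ε.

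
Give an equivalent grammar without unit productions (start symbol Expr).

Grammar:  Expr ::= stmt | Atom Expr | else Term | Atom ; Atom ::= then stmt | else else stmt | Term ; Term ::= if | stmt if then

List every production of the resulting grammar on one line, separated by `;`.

Expr ::= if | stmt if then | then stmt | else else stmt | stmt | Atom Expr | else Term; Atom ::= if | stmt if then | then stmt | else else stmt; Term ::= if | stmt if then

Unit pairs: Atom ⇒* {Term}; Expr ⇒* {Atom, Term}.
Replace each nonterminal's rules with the union of the non-unit rules of every nonterminal it unit-derives.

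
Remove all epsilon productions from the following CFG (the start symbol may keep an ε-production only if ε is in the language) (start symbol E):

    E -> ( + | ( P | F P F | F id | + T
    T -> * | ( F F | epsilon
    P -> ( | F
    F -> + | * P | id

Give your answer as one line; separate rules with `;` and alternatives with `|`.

Nullable set = {T}.
ε ∉ L(G), so no ε-production is kept.
Add the nullable-subset variants: E → + T gives + T | +.

E -> ( + | ( P | F P F | F id | + T | +; T -> * | ( F F; P -> ( | F; F -> + | * P | id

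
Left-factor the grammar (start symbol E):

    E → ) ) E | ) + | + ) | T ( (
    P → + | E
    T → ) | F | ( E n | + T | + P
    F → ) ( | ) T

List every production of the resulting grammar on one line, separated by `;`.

E has alternatives sharing prefix ')': factor to E → ) E' with E' → ) E | +.
T has alternatives sharing prefix '+': factor to T → + T' with T' → T | P.
F has alternatives sharing prefix ')': factor to F → ) F' with F' → ( | T.

E → + ) | T ( ( | ) E'; P → + | E; T → ) | F | ( E n | + T'; F → ) F'; E' → ) E | +; T' → T | P; F' → ( | T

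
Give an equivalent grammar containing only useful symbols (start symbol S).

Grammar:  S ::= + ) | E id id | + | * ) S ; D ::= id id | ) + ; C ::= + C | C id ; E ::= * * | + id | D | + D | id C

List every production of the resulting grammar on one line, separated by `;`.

Generating nonterminals: {D, E, S}.
Reachable from S after that: {D, E, S}.
Removed useless symbols: {C} and every production mentioning them.

S ::= + ) | E id id | + | * ) S; D ::= id id | ) +; E ::= * * | + id | D | + D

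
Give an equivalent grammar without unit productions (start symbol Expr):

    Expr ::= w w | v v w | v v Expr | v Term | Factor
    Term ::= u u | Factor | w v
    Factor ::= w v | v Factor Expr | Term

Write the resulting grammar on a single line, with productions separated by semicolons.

Expr ::= u u | w v | v Factor Expr | w w | v v w | v v Expr | v Term; Term ::= u u | w v | v Factor Expr; Factor ::= u u | w v | v Factor Expr

Unit pairs: Expr ⇒* {Factor, Term}; Factor ⇒* {Term}; Term ⇒* {Factor}.
For every A with A ⇒* B via unit rules, add B's non-unit alternatives to A; then delete every rule of the form X → Y.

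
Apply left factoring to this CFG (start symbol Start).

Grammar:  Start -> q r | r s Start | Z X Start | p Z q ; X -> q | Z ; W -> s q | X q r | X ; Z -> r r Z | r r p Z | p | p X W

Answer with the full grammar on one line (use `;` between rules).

W has alternatives sharing prefix 'X': factor to W → X W1 with W1 → q r | ε.
Z has alternatives sharing prefix 'r r': factor to Z → r r Z1 with Z1 → Z | p Z.
Z has alternatives sharing prefix 'p': factor to Z → p Z2 with Z2 → ε | X W.

Start -> q r | r s Start | Z X Start | p Z q; X -> q | Z; W -> s q | X W1; Z -> r r Z1 | p Z2; W1 -> q r | ε; Z1 -> Z | p Z; Z2 -> ε | X W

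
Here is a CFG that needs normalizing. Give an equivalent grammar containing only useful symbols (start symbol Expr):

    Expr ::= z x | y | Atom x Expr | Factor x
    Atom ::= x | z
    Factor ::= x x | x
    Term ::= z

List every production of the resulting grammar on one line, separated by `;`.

Expr ::= z x | y | Atom x Expr | Factor x; Atom ::= x | z; Factor ::= x x | x

Generating nonterminals: {Atom, Expr, Factor, Term}.
Reachable from Expr after that: {Atom, Expr, Factor}.
Removed useless symbols: {Term} and every production mentioning them.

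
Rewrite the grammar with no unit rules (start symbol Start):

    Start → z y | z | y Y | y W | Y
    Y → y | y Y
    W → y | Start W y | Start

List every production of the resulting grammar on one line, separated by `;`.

Start → z y | z | y Y | y W | y; Y → y | y Y; W → z y | z | y Y | y W | y | Start W y

Unit pairs: Start ⇒* {Y}; W ⇒* {Start, Y}.
For each unit pair (A, B), copy every non-unit production of B to A, then drop all unit productions.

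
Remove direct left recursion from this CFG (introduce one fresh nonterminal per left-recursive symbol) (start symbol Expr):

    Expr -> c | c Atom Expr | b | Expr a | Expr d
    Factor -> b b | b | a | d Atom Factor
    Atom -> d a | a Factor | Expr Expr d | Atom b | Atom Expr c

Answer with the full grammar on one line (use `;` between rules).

Directly left-recursive nonterminals: Expr, Atom.
For Expr: α = {a, d}, β = {c, c Atom Expr, b}. Rewrite as Expr → β Expr1 and Expr1 → α Expr1 | ε.
For Atom: α = {b, Expr c}, β = {d a, a Factor, Expr Expr d}. Rewrite as Atom → β Atom1 and Atom1 → α Atom1 | ε.

Expr -> c Expr1 | c Atom Expr Expr1 | b Expr1; Factor -> b b | b | a | d Atom Factor; Atom -> d a Atom1 | a Factor Atom1 | Expr Expr d Atom1; Expr1 -> a Expr1 | d Expr1 | ε; Atom1 -> b Atom1 | Expr c Atom1 | ε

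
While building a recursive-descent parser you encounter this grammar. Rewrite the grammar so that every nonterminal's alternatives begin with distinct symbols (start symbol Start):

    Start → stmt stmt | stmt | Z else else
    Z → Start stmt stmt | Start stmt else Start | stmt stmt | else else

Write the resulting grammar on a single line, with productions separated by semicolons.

Start → Z else else | stmt Start1; Z → stmt stmt | else else | Start stmt Z1; Start1 → stmt | epsilon; Z1 → stmt | else Start

Start has alternatives sharing prefix 'stmt': factor to Start → stmt Start1 with Start1 → stmt | ε.
Z has alternatives sharing prefix 'Start stmt': factor to Z → Start stmt Z1 with Z1 → stmt | else Start.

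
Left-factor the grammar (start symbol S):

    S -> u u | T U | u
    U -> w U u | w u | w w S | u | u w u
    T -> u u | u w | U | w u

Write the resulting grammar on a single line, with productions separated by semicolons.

S has alternatives sharing prefix 'u': factor to S → u S' with S' → u | ε.
U has alternatives sharing prefix 'w': factor to U → w U' with U' → U u | u | w S.
U has alternatives sharing prefix 'u': factor to U → u U'' with U'' → ε | w u.
T has alternatives sharing prefix 'u': factor to T → u T' with T' → u | w.

S -> T U | u S'; U -> w U' | u U''; T -> U | w u | u T'; S' -> u | ε; U' -> U u | u | w S; U'' -> ε | w u; T' -> u | w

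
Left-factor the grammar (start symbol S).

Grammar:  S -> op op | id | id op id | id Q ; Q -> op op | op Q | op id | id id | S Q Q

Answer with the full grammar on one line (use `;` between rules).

S -> op op | id S'; Q -> id id | S Q Q | op Q'; S' -> ε | op id | Q; Q' -> op | Q | id

S has alternatives sharing prefix 'id': factor to S → id S' with S' → ε | op id | Q.
Q has alternatives sharing prefix 'op': factor to Q → op Q' with Q' → op | Q | id.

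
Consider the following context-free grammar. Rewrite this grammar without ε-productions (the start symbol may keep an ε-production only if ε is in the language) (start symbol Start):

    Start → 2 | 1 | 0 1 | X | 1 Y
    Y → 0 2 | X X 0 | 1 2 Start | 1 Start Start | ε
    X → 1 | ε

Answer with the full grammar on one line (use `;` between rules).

Start → 2 | 1 | 0 1 | X | 1 Y | ε; Y → 0 2 | X X 0 | X 0 | 0 | 1 2 Start | 1 2 | 1 Start Start | 1 Start | 1; X → 1

Nullable set = {Start, X, Y}.
ε ∈ L(G) since Start is nullable, so keep Start → ε.
Expand every rule over subsets of its nullable positions: Y → X X 0 gives X X 0 | X 0 | 0. Y → 1 2 Start gives 1 2 Start | 1 2. Y → 1 Start Start gives 1 Start Start | 1 Start | 1.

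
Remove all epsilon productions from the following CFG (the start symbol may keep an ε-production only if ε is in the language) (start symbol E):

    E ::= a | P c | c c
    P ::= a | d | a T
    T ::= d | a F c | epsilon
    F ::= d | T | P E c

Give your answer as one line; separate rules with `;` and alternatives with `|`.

Nullable nonterminals: {F, T}.
ε ∉ L(G), so no ε-production is kept.
Add the nullable-subset variants: T → a F c gives a F c | a c.

E ::= a | P c | c c; P ::= a | d | a T; T ::= d | a F c | a c; F ::= d | T | P E c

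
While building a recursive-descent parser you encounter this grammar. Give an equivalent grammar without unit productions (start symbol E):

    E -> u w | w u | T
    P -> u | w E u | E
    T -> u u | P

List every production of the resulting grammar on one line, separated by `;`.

E -> u w | w u | u | w E u | u u; P -> u w | w u | u | w E u | u u; T -> u w | w u | u | w E u | u u

Unit pairs: E ⇒* {P, T}; P ⇒* {E, T}; T ⇒* {E, P}.
For every A with A ⇒* B via unit rules, add B's non-unit alternatives to A; then delete every rule of the form X → Y.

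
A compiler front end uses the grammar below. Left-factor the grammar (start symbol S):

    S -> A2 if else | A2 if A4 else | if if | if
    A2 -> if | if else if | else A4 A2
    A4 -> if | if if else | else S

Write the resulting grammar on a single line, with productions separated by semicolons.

S has alternatives sharing prefix 'A2 if': factor to S → A2 if S' with S' → else | A4 else.
S has alternatives sharing prefix 'if': factor to S → if S'' with S'' → if | ε.
A2 has alternatives sharing prefix 'if': factor to A2 → if A2' with A2' → ε | else if.
A4 has alternatives sharing prefix 'if': factor to A4 → if A4' with A4' → ε | if else.

S -> A2 if S' | if S''; A2 -> else A4 A2 | if A2'; A4 -> else S | if A4'; S' -> else | A4 else; S'' -> if | ε; A2' -> ε | else if; A4' -> ε | if else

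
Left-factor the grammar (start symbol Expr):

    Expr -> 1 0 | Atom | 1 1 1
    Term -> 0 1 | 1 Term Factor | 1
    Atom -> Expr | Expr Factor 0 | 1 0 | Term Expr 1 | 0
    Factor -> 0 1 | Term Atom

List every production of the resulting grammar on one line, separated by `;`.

Expr -> Atom | 1 Expr1; Term -> 0 1 | 1 Term1; Atom -> 1 0 | Term Expr 1 | 0 | Expr Atom1; Factor -> 0 1 | Term Atom; Expr1 -> 0 | 1 1; Term1 -> Term Factor | ε; Atom1 -> ε | Factor 0

Expr has alternatives sharing prefix '1': factor to Expr → 1 Expr1 with Expr1 → 0 | 1 1.
Term has alternatives sharing prefix '1': factor to Term → 1 Term1 with Term1 → Term Factor | ε.
Atom has alternatives sharing prefix 'Expr': factor to Atom → Expr Atom1 with Atom1 → ε | Factor 0.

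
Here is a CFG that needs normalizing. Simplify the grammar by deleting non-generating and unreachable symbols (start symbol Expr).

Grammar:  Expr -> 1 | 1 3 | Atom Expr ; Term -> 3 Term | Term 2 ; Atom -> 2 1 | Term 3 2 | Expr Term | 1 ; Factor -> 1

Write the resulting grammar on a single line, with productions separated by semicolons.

Generating nonterminals: {Atom, Expr, Factor}.
Reachable from Expr after that: {Atom, Expr}.
Removed useless symbols: {Factor, Term} and every production mentioning them.

Expr -> 1 | 1 3 | Atom Expr; Atom -> 2 1 | 1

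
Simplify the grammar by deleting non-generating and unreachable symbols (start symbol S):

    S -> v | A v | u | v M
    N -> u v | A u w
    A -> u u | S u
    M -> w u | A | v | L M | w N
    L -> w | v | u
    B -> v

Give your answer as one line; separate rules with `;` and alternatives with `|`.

S -> v | A v | u | v M; N -> u v | A u w; A -> u u | S u; M -> w u | A | v | L M | w N; L -> w | v | u

Generating nonterminals: {A, B, L, M, N, S}.
Reachable from S after that: {A, L, M, N, S}.
Removed useless symbols: {B} and every production mentioning them.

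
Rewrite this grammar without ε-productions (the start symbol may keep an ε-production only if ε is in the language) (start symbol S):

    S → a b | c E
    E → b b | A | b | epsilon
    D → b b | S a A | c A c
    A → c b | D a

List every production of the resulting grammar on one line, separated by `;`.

Nullable nonterminals: {E}.
ε ∉ L(G), so no ε-production is kept.
Add the nullable-subset variants: S → c E gives c E | c.

S → a b | c E | c; E → b b | A | b; D → b b | S a A | c A c; A → c b | D a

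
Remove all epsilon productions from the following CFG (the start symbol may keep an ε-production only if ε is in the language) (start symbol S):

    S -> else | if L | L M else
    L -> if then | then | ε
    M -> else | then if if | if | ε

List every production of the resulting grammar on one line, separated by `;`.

The nullable symbols are {L, M}.
ε ∉ L(G), so no ε-production is kept.
Expand every rule over subsets of its nullable positions: S → if L gives if L | if. S → L M else gives L M else | L else | M else.

S -> else | if L | if | L M else | L else | M else; L -> if then | then; M -> else | then if if | if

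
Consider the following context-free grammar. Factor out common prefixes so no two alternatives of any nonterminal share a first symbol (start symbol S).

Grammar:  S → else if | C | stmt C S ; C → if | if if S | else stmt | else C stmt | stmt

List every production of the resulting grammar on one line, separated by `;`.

S → else if | C | stmt C S; C → stmt | if C' | else C''; C' → eps | if S; C'' → stmt | C stmt

C has alternatives sharing prefix 'if': factor to C → if C' with C' → ε | if S.
C has alternatives sharing prefix 'else': factor to C → else C'' with C'' → stmt | C stmt.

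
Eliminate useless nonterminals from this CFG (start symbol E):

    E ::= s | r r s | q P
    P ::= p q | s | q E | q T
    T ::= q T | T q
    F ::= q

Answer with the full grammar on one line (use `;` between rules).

Generating nonterminals: {E, F, P}.
Reachable from E after that: {E, P}.
Removed useless symbols: {F, T} and every production mentioning them.

E ::= s | r r s | q P; P ::= p q | s | q E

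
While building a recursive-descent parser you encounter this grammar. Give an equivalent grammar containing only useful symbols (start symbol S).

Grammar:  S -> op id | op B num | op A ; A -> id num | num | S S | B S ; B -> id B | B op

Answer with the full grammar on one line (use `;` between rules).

Generating nonterminals: {A, S}.
Reachable from S after that: {A, S}.
Removed useless symbols: {B} and every production mentioning them.

S -> op id | op A; A -> id num | num | S S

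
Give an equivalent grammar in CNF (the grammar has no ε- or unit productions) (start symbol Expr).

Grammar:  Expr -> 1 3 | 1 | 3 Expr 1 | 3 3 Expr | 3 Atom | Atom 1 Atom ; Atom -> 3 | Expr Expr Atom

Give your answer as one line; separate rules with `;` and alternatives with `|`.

Introduce a nonterminal for each terminal appearing in a rule of length ≥ 2: X1 → 1, X2 → 3.
Binarize each right-hand side of length ≥ 3 by chaining fresh nonterminals (Y1, Y2, …): affected rules were Expr → X2 Expr X1; Expr → X2 X2 Expr; Expr → Atom X1 Atom; Atom → Expr Expr Atom.

Expr -> X1 X2 | 1 | X2 Y1 | X2 Y2 | X2 Atom | Atom Y3; Atom -> 3 | Expr Y4; X1 -> 1; X2 -> 3; Y1 -> Expr X1; Y2 -> X2 Expr; Y3 -> X1 Atom; Y4 -> Expr Atom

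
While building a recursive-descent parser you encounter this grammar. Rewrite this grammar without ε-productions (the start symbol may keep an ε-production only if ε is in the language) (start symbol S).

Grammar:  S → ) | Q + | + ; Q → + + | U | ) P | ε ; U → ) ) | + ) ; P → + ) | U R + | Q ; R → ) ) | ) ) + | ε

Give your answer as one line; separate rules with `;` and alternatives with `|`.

Nullable nonterminals: {P, Q, R}.
ε ∉ L(G), so no ε-production is kept.
Add the nullable-subset variants: S → Q + gives Q + | +. Q → ) P gives ) P | ). P → U R + gives U R + | U +.

S → ) | Q + | +; Q → + + | U | ) P | ); U → ) ) | + ); P → + ) | U R + | U + | Q; R → ) ) | ) ) +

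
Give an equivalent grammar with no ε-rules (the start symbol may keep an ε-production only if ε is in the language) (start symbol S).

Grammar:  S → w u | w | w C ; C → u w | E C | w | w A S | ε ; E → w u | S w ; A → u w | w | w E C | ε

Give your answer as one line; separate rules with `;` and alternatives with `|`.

The nullable symbols are {A, C}.
ε ∉ L(G), so no ε-production is kept.
For each production, add variants omitting each subset of nullable occurrences: C → E C gives E C | E. C → w A S gives w A S | w S. A → w E C gives w E C | w E.

S → w u | w | w C; C → u w | E C | E | w | w A S | w S; E → w u | S w; A → u w | w | w E C | w E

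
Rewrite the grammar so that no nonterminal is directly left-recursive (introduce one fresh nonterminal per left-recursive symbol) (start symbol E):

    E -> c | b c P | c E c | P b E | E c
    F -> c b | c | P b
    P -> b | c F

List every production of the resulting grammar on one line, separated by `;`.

Left recursion appears on E.
For E: α = {c}, β = {c, b c P, c E c, P b E}. Rewrite as E → β E' and E' → α E' | ε.

E -> c E' | b c P E' | c E c E' | P b E E'; F -> c b | c | P b; P -> b | c F; E' -> c E' | epsilon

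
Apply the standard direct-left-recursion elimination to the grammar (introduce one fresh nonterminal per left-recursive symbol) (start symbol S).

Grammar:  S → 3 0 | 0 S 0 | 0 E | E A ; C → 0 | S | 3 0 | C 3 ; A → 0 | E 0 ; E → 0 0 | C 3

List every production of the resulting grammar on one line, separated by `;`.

S → 3 0 | 0 S 0 | 0 E | E A; C → 0 C' | S C' | 3 0 C'; A → 0 | E 0; E → 0 0 | C 3; C' → 3 C' | ε

Directly left-recursive nonterminal: C.
For C: α = {3}, β = {0, S, 3 0}. Rewrite as C → β C' and C' → α C' | ε.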